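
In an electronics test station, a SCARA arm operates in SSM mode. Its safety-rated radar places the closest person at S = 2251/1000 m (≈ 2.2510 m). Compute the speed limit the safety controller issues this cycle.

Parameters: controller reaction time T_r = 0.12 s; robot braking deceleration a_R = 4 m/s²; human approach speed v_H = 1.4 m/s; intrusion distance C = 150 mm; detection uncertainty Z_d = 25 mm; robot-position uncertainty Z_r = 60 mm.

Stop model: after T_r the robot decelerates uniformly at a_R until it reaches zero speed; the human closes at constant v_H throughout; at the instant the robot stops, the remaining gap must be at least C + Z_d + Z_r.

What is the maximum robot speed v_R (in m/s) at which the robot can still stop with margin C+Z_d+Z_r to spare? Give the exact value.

collect terms ⇒ (1/8)·v_R² + (47/100)·v_R + (-231/125) = 0
  disc = (47/100)² − 4·(1/8)·(-231/125) = 11449/10000 ; √disc = 107/100
  v_R = (−(47/100) + 107/100) / (2·(1/8)) = 12/5 m/s
check:
stop time T_s = (12/5)/4 = 0.6000 s
robot in T_r: 2.4000·0.1200 = 0.2880 m
robot covers 2.4000·0.6000 − ½·4.0000·0.6000² = 0.7200 m while stopping
person approaches 1.4000·(0.1200+0.6000) = 1.0080 m
C+Z_d+Z_r = 0.1500+0.0250+0.0600 = 0.2350 m
sum ≈ 0.2880+0.7200+1.0080+0.2350 ≈ 2.2510 m = S ✓

v_R_max = 12/5 m/s = 2.4000 m/s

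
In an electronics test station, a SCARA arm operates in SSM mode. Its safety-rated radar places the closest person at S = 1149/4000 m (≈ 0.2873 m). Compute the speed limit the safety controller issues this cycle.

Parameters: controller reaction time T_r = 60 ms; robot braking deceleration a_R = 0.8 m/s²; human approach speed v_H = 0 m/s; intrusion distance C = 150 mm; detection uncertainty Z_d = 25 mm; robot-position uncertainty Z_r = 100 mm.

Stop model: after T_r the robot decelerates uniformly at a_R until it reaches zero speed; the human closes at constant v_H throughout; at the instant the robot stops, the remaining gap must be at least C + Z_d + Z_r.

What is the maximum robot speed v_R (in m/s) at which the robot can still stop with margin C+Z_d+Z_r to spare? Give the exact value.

collect terms ⇒ (5/8)·v_R² + (3/50)·v_R + (-49/4000) = 0
  disc = (3/50)² − 4·(5/8)·(-49/4000) = 1369/40000 ; √disc = 37/200
  v_R = (−(3/50) + 37/200) / (2·(5/8)) = 1/10 m/s
check:
stop time T_s = (1/10)/(4/5) = 0.1250 s
reaction-phase robot travel = 0.1000·0.0600 = 0.0060 m
braking distance = 0.1000²/(2·0.8000) = 0.0063 m
human closes 0.0000·0.1850 = 0.0000 m
residual clearance needed = 0.1500+0.0250+0.1000 = 0.2750 m
sum ≈ 0.0060+0.0063+0.0000+0.2750 ≈ 0.2873 m = S ✓

v_R_max = 1/10 m/s = 0.1000 m/s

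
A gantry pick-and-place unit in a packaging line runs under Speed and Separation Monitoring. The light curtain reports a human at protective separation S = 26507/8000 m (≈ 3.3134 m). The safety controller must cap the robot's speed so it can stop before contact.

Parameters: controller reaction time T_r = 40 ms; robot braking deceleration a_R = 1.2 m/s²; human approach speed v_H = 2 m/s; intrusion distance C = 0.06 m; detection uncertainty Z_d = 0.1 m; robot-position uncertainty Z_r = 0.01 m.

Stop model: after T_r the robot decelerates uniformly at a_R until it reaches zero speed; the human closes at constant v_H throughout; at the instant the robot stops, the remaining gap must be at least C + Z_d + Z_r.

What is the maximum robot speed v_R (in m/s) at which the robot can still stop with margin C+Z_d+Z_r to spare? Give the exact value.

at the boundary: (5/12)·v² + (128/75)·v + (-24507/8000) = 0
  disc = (128/75)² − 4·(5/12)·(-24507/8000) = 2886601/360000 ; √disc = 1699/600
  v_R = (−(128/75) + 1699/600) / (2·(5/12)) = 27/20 m/s
check:
T_s = v_R/a_R = (27/20)/(6/5) = 1.1250 s
robot in T_r: 1.3500·0.0400 = 0.0540 m
robot covers 1.3500·1.1250 − ½·1.2000·1.1250² = 0.7594 m while stopping
human over T_r+T_s: 2.0000·(0.0400+1.1250) = 2.3300 m
C+Z_d+Z_r = 0.0600+0.1000+0.0100 = 0.1700 m
sum ≈ 0.0540+0.7594+2.3300+0.1700 ≈ 3.3134 m = S ✓

v_R_max = 27/20 m/s = 1.3500 m/s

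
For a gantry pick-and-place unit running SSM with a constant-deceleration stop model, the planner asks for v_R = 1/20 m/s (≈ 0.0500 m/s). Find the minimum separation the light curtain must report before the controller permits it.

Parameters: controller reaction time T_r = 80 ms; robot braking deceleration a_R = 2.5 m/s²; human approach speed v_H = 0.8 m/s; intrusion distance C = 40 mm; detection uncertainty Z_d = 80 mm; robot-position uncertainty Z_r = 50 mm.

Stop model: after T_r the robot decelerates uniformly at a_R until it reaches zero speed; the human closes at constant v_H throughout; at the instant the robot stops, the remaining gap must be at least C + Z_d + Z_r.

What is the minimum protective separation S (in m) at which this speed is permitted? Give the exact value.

stop time T_s = (1/20)/(5/2) = 0.0200 s
robot covers v_R·T_r = 0.0500·0.0800 = 0.0040 m before braking
robot covers 0.0500·0.0200 − ½·2.5000·0.0200² = 0.0005 m while stopping
person approaches 0.8000·(0.0800+0.0200) = 0.0800 m
margins: 0.0400+0.0800+0.0500 = 0.1700 m
S_min ≈ 0.0040+0.0005+0.0800+0.1700  ⇒  S_min = 509/2000 m

S_min = 509/2000 m = 0.2545 m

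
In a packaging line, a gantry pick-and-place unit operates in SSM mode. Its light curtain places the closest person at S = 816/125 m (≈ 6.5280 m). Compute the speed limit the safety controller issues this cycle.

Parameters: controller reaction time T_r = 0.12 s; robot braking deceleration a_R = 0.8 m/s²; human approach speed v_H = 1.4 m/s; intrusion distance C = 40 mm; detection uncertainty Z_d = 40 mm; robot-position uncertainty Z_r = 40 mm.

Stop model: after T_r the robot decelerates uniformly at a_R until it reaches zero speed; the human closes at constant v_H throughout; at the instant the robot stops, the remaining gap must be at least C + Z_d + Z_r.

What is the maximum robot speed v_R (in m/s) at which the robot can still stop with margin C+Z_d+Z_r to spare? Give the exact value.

at the boundary: (5/8)·v² + (187/100)·v + (-156/25) = 0
  disc = (187/100)² − 4·(5/8)·(-156/25) = 190969/10000 ; √disc = 437/100
  v_R = (−(187/100) + 437/100) / (2·(5/8)) = 2 m/s
check:
stop time T_s = 2/(4/5) = 2.5000 s
robot in T_r: 2.0000·0.1200 = 0.2400 m
braking distance = 2.0000²/(2·0.8000) = 2.5000 m
human over T_r+T_s: 1.4000·(0.1200+2.5000) = 3.6680 m
C+Z_d+Z_r = 0.0400+0.0400+0.0400 = 0.1200 m
sum ≈ 0.2400+2.5000+3.6680+0.1200 ≈ 6.5280 m = S ✓

v_R_max = 2 m/s = 2.0000 m/s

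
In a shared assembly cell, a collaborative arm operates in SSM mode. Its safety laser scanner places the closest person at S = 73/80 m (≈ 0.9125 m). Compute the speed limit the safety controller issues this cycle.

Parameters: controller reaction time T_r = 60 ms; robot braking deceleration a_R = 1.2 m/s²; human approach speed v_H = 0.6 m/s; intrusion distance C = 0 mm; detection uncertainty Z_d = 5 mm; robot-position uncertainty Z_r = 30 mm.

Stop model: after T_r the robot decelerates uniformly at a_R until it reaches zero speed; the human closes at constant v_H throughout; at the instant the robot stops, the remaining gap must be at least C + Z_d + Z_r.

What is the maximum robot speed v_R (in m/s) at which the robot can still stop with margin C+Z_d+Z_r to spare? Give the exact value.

v_R_max = 9/10 m/s = 0.9000 m/s

collect terms ⇒ (5/12)·v_R² + (14/25)·v_R + (-1683/2000) = 0
  disc = (14/25)² − 4·(5/12)·(-1683/2000) = 17161/10000 ; √disc = 131/100
  v_R = (−(14/25) + 131/100) / (2·(5/12)) = 9/10 m/s
check:
T_s = v_R/a_R = (9/10)/(6/5) = 0.7500 s
robot covers v_R·T_r = 0.9000·0.0600 = 0.0540 m before braking
robot covers 0.9000·0.7500 − ½·1.2000·0.7500² = 0.3375 m while stopping
human closes 0.6000·0.8100 = 0.4860 m
C+Z_d+Z_r = 0.0000+0.0050+0.0300 = 0.0350 m
sum ≈ 0.0540+0.3375+0.4860+0.0350 ≈ 0.9125 m = S ✓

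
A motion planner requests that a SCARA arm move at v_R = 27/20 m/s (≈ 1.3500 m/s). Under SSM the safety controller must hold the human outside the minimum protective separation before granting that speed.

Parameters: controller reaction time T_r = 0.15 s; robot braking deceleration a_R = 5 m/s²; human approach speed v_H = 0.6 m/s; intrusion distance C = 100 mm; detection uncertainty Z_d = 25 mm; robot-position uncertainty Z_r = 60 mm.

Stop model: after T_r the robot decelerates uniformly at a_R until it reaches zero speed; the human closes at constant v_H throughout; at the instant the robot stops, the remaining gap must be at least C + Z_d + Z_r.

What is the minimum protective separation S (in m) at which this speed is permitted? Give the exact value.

T_s = v_R/a_R = (27/20)/5 = 0.2700 s
reaction-phase robot travel = 1.3500·0.1500 = 0.2025 m
robot under decel: 1.3500²/(2·5.0000) = 0.1822 m
human over T_r+T_s: 0.6000·(0.1500+0.2700) = 0.2520 m
margins: 0.1000+0.0250+0.0600 = 0.1850 m
S_min ≈ 0.2025+0.1822+0.2520+0.1850  ⇒  S_min = 3287/4000 m

S_min = 3287/4000 m = 0.8217 m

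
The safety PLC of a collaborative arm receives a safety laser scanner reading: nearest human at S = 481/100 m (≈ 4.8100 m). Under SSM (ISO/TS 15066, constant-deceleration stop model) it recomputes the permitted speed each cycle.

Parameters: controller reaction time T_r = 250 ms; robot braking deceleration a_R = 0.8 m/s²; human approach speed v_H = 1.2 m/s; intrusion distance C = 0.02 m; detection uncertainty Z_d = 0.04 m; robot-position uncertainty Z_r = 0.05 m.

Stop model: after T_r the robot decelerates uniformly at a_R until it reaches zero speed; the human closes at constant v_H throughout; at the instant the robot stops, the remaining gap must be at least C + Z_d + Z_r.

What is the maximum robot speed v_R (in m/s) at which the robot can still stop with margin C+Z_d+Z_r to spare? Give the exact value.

quadratic (5/8)·v² + (7/4)·v + (-22/5) = 0
  disc = (7/4)² − 4·(5/8)·(-22/5) = 225/16 ; √disc = 15/4
  v_R = (−(7/4) + 15/4) / (2·(5/8)) = 8/5 m/s
check:
T_s = v_R/a_R = (8/5)/(4/5) = 2.0000 s
reaction-phase robot travel = 1.6000·0.2500 = 0.4000 m
braking distance = 1.6000²/(2·0.8000) = 1.6000 m
human closes 1.2000·2.2500 = 2.7000 m
C+Z_d+Z_r = 0.0200+0.0400+0.0500 = 0.1100 m
sum ≈ 0.4000+1.6000+2.7000+0.1100 ≈ 4.8100 m = S ✓

v_R_max = 8/5 m/s = 1.6000 m/s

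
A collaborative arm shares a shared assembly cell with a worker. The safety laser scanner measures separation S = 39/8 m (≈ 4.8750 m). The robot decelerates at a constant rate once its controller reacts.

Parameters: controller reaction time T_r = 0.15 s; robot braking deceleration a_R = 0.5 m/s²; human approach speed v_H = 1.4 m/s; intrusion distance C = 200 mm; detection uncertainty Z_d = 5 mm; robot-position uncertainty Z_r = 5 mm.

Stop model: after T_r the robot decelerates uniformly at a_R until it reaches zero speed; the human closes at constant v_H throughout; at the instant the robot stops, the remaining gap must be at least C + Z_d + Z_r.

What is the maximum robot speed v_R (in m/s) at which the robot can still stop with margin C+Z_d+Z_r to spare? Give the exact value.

v_R_max = 11/10 m/s = 1.1000 m/s

at the boundary: (1)·v² + (59/20)·v + (-891/200) = 0
  disc = (59/20)² − 4·(1)·(-891/200) = 10609/400 ; √disc = 103/20
  v_R = (−(59/20) + 103/20) / (2·(1)) = 11/10 m/s
check:
T_s = v_R/a_R = (11/10)/(1/2) = 2.2000 s
reaction-phase robot travel = 1.1000·0.1500 = 0.1650 m
robot covers 1.1000·2.2000 − ½·0.5000·2.2000² = 1.2100 m while stopping
human closes 1.4000·2.3500 = 3.2900 m
residual clearance needed = 0.2000+0.0050+0.0050 = 0.2100 m
sum ≈ 0.1650+1.2100+3.2900+0.2100 ≈ 4.8750 m = S ✓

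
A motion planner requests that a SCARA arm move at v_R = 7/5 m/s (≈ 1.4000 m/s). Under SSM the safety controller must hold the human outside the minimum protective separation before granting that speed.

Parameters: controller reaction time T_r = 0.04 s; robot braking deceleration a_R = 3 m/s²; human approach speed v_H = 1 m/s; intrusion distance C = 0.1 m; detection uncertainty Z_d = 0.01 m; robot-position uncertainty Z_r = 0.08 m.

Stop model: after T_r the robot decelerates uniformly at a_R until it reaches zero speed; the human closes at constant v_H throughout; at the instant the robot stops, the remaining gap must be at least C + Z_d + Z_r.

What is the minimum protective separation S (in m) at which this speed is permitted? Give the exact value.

S_min = 1619/1500 m = 1.0793 m

stop time T_s = (7/5)/3 = 0.4667 s
robot covers v_R·T_r = 1.4000·0.0400 = 0.0560 m before braking
robot covers 1.4000·0.4667 − ½·3.0000·0.4667² = 0.3267 m while stopping
human over T_r+T_s: 1.0000·(0.0400+0.4667) = 0.5067 m
margins: 0.1000+0.0100+0.0800 = 0.1900 m
S_min ≈ 0.0560+0.3267+0.5067+0.1900  ⇒  S_min = 1619/1500 m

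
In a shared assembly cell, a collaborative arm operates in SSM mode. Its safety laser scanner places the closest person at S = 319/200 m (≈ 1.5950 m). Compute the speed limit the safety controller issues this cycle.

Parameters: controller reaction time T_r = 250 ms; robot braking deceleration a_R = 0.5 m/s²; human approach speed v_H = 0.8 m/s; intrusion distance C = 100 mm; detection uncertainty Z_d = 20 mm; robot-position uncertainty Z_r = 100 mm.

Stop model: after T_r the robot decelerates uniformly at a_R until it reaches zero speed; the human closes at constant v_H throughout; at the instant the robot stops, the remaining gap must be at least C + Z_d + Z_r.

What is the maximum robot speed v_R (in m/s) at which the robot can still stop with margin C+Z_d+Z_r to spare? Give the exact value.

quadratic (1)·v² + (37/20)·v + (-47/40) = 0
  disc = (37/20)² − 4·(1)·(-47/40) = 3249/400 ; √disc = 57/20
  v_R = (−(37/20) + 57/20) / (2·(1)) = 1/2 m/s
check:
braking lasts T_s = (1/2)/(1/2) = 1.0000 s
reaction-phase robot travel = 0.5000·0.2500 = 0.1250 m
braking distance = 0.5000²/(2·0.5000) = 0.2500 m
person approaches 0.8000·(0.2500+1.0000) = 1.0000 m
C+Z_d+Z_r = 0.1000+0.0200+0.1000 = 0.2200 m
sum ≈ 0.1250+0.2500+1.0000+0.2200 ≈ 1.5950 m = S ✓

v_R_max = 1/2 m/s = 0.5000 m/s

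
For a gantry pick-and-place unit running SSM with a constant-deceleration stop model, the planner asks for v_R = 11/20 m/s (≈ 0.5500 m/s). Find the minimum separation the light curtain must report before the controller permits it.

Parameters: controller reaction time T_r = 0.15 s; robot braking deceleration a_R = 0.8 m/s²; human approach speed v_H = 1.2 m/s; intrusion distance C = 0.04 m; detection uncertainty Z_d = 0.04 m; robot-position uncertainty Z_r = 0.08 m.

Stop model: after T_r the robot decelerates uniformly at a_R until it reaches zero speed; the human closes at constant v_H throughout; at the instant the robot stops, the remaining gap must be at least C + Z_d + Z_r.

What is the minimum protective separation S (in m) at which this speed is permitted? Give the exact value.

S_min = 4597/3200 m = 1.4366 m

T_s = v_R/a_R = (11/20)/(4/5) = 0.6875 s
robot in T_r: 0.5500·0.1500 = 0.0825 m
robot covers 0.5500·0.6875 − ½·0.8000·0.6875² = 0.1891 m while stopping
human closes 1.2000·0.8375 = 1.0050 m
margins: 0.0400+0.0400+0.0800 = 0.1600 m
S_min ≈ 0.0825+0.1891+1.0050+0.1600  ⇒  S_min = 4597/3200 m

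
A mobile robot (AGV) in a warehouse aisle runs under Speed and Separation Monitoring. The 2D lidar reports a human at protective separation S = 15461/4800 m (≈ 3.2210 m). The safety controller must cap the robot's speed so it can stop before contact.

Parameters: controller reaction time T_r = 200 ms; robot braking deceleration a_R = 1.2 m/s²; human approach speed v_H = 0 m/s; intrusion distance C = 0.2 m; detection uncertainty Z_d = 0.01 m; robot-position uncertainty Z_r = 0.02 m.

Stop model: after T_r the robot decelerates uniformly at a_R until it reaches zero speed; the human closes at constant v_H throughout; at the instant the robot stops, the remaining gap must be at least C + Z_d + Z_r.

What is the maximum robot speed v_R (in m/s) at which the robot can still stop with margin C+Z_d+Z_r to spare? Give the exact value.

v_R_max = 49/20 m/s = 2.4500 m/s

at the boundary: (5/12)·v² + (1/5)·v + (-14357/4800) = 0
  disc = (1/5)² − 4·(5/12)·(-14357/4800) = 72361/14400 ; √disc = 269/120
  v_R = (−(1/5) + 269/120) / (2·(5/12)) = 49/20 m/s
check:
T_s = v_R/a_R = (49/20)/(6/5) = 2.0417 s
robot in T_r: 2.4500·0.2000 = 0.4900 m
robot under decel: 2.4500²/(2·1.2000) = 2.5010 m
human closes 0.0000·2.2417 = 0.0000 m
C+Z_d+Z_r = 0.2000+0.0100+0.0200 = 0.2300 m
sum ≈ 0.4900+2.5010+0.0000+0.2300 ≈ 3.2210 m = S ✓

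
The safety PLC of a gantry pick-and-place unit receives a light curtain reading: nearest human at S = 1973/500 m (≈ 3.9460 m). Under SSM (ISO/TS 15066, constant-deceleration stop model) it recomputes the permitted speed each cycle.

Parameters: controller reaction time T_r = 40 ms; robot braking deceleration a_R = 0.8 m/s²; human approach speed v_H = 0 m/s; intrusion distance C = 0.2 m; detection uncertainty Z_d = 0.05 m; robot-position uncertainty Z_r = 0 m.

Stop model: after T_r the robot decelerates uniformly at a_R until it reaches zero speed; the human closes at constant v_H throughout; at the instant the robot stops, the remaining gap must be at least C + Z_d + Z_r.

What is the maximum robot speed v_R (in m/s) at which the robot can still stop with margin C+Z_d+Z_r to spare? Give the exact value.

at the boundary: (5/8)·v² + (1/25)·v + (-462/125) = 0
  disc = (1/25)² − 4·(5/8)·(-462/125) = 5776/625 ; √disc = 76/25
  v_R = (−(1/25) + 76/25) / (2·(5/8)) = 12/5 m/s
check:
braking lasts T_s = (12/5)/(4/5) = 3.0000 s
reaction-phase robot travel = 2.4000·0.0400 = 0.0960 m
robot covers 2.4000·3.0000 − ½·0.8000·3.0000² = 3.6000 m while stopping
human closes 0.0000·3.0400 = 0.0000 m
residual clearance needed = 0.2000+0.0500+0.0000 = 0.2500 m
sum ≈ 0.0960+3.6000+0.0000+0.2500 ≈ 3.9460 m = S ✓

v_R_max = 12/5 m/s = 2.4000 m/s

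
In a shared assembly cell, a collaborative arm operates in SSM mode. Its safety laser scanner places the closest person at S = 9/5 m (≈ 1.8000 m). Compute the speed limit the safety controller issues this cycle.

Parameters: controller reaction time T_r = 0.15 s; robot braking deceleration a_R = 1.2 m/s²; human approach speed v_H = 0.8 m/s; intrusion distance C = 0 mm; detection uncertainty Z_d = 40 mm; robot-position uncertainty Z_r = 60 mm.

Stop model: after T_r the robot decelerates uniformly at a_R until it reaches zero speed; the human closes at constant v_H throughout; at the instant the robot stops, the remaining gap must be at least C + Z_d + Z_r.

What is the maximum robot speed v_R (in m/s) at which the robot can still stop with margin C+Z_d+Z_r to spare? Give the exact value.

at the boundary: (5/12)·v² + (49/60)·v + (-79/50) = 0
  disc = (49/60)² − 4·(5/12)·(-79/50) = 11881/3600 ; √disc = 109/60
  v_R = (−(49/60) + 109/60) / (2·(5/12)) = 6/5 m/s
check:
braking lasts T_s = (6/5)/(6/5) = 1.0000 s
reaction-phase robot travel = 1.2000·0.1500 = 0.1800 m
braking distance = 1.2000²/(2·1.2000) = 0.6000 m
human closes 0.8000·1.1500 = 0.9200 m
margins: 0.0000+0.0400+0.0600 = 0.1000 m
sum ≈ 0.1800+0.6000+0.9200+0.1000 ≈ 1.8000 m = S ✓

v_R_max = 6/5 m/s = 1.2000 m/s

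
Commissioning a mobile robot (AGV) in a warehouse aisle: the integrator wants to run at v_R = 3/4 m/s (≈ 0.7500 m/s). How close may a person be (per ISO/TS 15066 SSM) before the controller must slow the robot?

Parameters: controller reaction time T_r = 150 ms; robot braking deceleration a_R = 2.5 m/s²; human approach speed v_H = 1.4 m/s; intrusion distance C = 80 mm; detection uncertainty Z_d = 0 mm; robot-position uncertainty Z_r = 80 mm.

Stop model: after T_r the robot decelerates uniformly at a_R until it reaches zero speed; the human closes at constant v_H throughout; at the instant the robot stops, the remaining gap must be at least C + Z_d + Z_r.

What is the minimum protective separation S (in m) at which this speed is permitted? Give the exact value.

S_min = 203/200 m = 1.0150 m

braking lasts T_s = (3/4)/(5/2) = 0.3000 s
robot in T_r: 0.7500·0.1500 = 0.1125 m
robot covers 0.7500·0.3000 − ½·2.5000·0.3000² = 0.1125 m while stopping
person approaches 1.4000·(0.1500+0.3000) = 0.6300 m
C+Z_d+Z_r = 0.0800+0.0000+0.0800 = 0.1600 m
S_min ≈ 0.1125+0.1125+0.6300+0.1600  ⇒  S_min = 203/200 m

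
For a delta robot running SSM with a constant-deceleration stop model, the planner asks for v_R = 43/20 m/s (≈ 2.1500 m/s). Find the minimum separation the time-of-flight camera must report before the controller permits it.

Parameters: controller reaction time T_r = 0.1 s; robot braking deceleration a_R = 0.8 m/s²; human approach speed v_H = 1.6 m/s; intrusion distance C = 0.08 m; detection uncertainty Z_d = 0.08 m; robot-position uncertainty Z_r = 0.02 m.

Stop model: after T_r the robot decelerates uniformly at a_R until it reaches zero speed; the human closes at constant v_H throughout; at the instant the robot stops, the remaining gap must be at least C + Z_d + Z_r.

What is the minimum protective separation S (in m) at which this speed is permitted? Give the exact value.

S_min = 24781/3200 m = 7.7441 m

stop time T_s = (43/20)/(4/5) = 2.6875 s
robot covers v_R·T_r = 2.1500·0.1000 = 0.2150 m before braking
braking distance = 2.1500²/(2·0.8000) = 2.8891 m
person approaches 1.6000·(0.1000+2.6875) = 4.4600 m
margins: 0.0800+0.0800+0.0200 = 0.1800 m
S_min ≈ 0.2150+2.8891+4.4600+0.1800  ⇒  S_min = 24781/3200 m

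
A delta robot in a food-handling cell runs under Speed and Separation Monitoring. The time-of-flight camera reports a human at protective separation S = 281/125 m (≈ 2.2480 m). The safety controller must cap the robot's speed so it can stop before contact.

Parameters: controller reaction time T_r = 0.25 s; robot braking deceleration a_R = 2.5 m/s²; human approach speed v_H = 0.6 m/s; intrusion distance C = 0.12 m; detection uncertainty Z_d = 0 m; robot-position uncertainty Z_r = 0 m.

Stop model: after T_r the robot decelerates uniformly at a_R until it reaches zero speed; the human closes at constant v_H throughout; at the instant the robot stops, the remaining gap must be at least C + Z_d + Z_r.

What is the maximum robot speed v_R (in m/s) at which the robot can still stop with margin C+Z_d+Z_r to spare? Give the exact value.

v_R_max = 43/20 m/s = 2.1500 m/s

at the boundary: (1/5)·v² + (49/100)·v + (-989/500) = 0
  disc = (49/100)² − 4·(1/5)·(-989/500) = 729/400 ; √disc = 27/20
  v_R = (−(49/100) + 27/20) / (2·(1/5)) = 43/20 m/s
check:
T_s = v_R/a_R = (43/20)/(5/2) = 0.8600 s
reaction-phase robot travel = 2.1500·0.2500 = 0.5375 m
braking distance = 2.1500²/(2·2.5000) = 0.9245 m
person approaches 0.6000·(0.2500+0.8600) = 0.6660 m
C+Z_d+Z_r = 0.1200+0.0000+0.0000 = 0.1200 m
sum ≈ 0.5375+0.9245+0.6660+0.1200 ≈ 2.2480 m = S ✓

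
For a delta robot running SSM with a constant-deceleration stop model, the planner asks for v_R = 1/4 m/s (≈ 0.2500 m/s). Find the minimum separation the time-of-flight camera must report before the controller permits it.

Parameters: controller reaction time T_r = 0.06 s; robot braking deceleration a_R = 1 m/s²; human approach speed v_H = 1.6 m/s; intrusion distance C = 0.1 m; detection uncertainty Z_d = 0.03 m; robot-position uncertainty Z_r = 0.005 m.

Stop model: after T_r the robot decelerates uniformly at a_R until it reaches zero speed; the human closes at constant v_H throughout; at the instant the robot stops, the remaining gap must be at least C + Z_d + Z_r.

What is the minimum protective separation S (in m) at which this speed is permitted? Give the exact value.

T_s = v_R/a_R = (1/4)/1 = 0.2500 s
reaction-phase robot travel = 0.2500·0.0600 = 0.0150 m
robot covers 0.2500·0.2500 − ½·1.0000·0.2500² = 0.0312 m while stopping
person approaches 1.6000·(0.0600+0.2500) = 0.4960 m
margins: 0.1000+0.0300+0.0050 = 0.1350 m
S_min ≈ 0.0150+0.0312+0.4960+0.1350  ⇒  S_min = 2709/4000 m

S_min = 2709/4000 m = 0.6773 m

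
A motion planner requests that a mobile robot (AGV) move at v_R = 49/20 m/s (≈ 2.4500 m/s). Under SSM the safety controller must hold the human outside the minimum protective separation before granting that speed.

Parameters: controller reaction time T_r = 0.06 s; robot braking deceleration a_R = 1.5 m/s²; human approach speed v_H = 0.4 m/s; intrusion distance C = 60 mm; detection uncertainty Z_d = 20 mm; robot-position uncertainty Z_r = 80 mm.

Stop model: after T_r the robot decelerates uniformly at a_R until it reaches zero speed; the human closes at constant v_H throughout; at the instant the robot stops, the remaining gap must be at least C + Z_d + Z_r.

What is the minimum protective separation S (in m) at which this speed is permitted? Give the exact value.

S_min = 17911/6000 m = 2.9852 m

stop time T_s = (49/20)/(3/2) = 1.6333 s
robot covers v_R·T_r = 2.4500·0.0600 = 0.1470 m before braking
robot covers 2.4500·1.6333 − ½·1.5000·1.6333² = 2.0008 m while stopping
person approaches 0.4000·(0.0600+1.6333) = 0.6773 m
C+Z_d+Z_r = 0.0600+0.0200+0.0800 = 0.1600 m
S_min ≈ 0.1470+2.0008+0.6773+0.1600  ⇒  S_min = 17911/6000 m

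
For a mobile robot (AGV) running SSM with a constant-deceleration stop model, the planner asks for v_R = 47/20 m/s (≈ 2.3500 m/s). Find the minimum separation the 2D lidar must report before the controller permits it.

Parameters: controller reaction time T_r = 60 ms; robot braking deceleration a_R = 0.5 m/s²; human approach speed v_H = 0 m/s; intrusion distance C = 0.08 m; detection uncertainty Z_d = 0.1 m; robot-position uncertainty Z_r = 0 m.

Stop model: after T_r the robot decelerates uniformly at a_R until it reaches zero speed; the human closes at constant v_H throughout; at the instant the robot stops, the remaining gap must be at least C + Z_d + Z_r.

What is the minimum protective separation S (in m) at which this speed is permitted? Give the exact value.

T_s = v_R/a_R = (47/20)/(1/2) = 4.7000 s
reaction-phase robot travel = 2.3500·0.0600 = 0.1410 m
robot covers 2.3500·4.7000 − ½·0.5000·4.7000² = 5.5225 m while stopping
human closes 0.0000·4.7600 = 0.0000 m
margins: 0.0800+0.1000+0.0000 = 0.1800 m
S_min ≈ 0.1410+5.5225+0.0000+0.1800  ⇒  S_min = 11687/2000 m

S_min = 11687/2000 m = 5.8435 m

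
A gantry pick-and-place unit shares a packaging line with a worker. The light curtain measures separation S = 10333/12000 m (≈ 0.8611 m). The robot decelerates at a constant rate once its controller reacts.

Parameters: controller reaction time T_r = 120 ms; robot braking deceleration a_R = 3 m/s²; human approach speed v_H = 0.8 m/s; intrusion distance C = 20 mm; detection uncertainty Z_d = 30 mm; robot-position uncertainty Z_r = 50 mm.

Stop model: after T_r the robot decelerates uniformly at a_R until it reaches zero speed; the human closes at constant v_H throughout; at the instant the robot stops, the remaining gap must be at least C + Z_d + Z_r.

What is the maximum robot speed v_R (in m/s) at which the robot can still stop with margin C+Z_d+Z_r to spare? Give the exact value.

v_R_max = 23/20 m/s = 1.1500 m/s

collect terms ⇒ (1/6)·v_R² + (29/75)·v_R + (-7981/12000) = 0
  disc = (29/75)² − 4·(1/6)·(-7981/12000) = 5929/10000 ; √disc = 77/100
  v_R = (−(29/75) + 77/100) / (2·(1/6)) = 23/20 m/s
check:
stop time T_s = (23/20)/3 = 0.3833 s
robot in T_r: 1.1500·0.1200 = 0.1380 m
robot under decel: 1.1500²/(2·3.0000) = 0.2204 m
human over T_r+T_s: 0.8000·(0.1200+0.3833) = 0.4027 m
residual clearance needed = 0.0200+0.0300+0.0500 = 0.1000 m
sum ≈ 0.1380+0.2204+0.4027+0.1000 ≈ 0.8611 m = S ✓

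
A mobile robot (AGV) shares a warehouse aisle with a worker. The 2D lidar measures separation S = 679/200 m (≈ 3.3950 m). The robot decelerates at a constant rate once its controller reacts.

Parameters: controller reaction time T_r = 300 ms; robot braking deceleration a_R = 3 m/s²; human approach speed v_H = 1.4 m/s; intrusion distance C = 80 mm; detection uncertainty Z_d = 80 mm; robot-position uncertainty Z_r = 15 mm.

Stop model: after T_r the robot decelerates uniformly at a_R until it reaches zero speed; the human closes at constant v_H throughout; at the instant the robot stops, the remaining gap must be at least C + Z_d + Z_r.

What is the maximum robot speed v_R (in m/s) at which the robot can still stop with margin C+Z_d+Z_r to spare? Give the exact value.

at the boundary: (1/6)·v² + (23/30)·v + (-14/5) = 0
  disc = (23/30)² − 4·(1/6)·(-14/5) = 2209/900 ; √disc = 47/30
  v_R = (−(23/30) + 47/30) / (2·(1/6)) = 12/5 m/s
check:
T_s = v_R/a_R = (12/5)/3 = 0.8000 s
robot covers v_R·T_r = 2.4000·0.3000 = 0.7200 m before braking
robot covers 2.4000·0.8000 − ½·3.0000·0.8000² = 0.9600 m while stopping
human over T_r+T_s: 1.4000·(0.3000+0.8000) = 1.5400 m
residual clearance needed = 0.0800+0.0800+0.0150 = 0.1750 m
sum ≈ 0.7200+0.9600+1.5400+0.1750 ≈ 3.3950 m = S ✓

v_R_max = 12/5 m/s = 2.4000 m/s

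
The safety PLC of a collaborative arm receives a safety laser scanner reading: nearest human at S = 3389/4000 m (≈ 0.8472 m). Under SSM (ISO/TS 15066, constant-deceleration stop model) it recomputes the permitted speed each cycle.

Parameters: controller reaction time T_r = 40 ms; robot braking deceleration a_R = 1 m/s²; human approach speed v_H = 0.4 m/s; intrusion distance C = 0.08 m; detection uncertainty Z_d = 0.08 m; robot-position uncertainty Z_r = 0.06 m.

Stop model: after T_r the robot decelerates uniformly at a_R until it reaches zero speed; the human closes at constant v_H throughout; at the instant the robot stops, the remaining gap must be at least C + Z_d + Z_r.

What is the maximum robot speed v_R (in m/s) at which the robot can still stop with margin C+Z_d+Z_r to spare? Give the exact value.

v_R_max = 3/4 m/s = 0.7500 m/s

quadratic (1/2)·v² + (11/25)·v + (-489/800) = 0
  disc = (11/25)² − 4·(1/2)·(-489/800) = 14161/10000 ; √disc = 119/100
  v_R = (−(11/25) + 119/100) / (2·(1/2)) = 3/4 m/s
check:
braking lasts T_s = (3/4)/1 = 0.7500 s
robot in T_r: 0.7500·0.0400 = 0.0300 m
robot covers 0.7500·0.7500 − ½·1.0000·0.7500² = 0.2812 m while stopping
person approaches 0.4000·(0.0400+0.7500) = 0.3160 m
residual clearance needed = 0.0800+0.0800+0.0600 = 0.2200 m
sum ≈ 0.0300+0.2812+0.3160+0.2200 ≈ 0.8472 m = S ✓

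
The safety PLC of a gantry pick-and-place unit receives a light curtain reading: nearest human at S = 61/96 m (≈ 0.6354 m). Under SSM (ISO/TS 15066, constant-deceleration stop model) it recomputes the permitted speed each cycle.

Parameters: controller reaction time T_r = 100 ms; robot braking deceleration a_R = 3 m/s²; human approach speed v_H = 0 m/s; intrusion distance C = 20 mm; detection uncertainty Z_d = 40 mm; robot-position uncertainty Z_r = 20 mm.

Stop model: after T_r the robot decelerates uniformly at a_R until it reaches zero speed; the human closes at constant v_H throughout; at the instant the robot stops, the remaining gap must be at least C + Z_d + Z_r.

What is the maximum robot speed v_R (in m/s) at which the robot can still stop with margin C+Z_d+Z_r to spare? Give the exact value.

v_R_max = 31/20 m/s = 1.5500 m/s

quadratic (1/6)·v² + (1/10)·v + (-1333/2400) = 0
  disc = (1/10)² − 4·(1/6)·(-1333/2400) = 1369/3600 ; √disc = 37/60
  v_R = (−(1/10) + 37/60) / (2·(1/6)) = 31/20 m/s
check:
stop time T_s = (31/20)/3 = 0.5167 s
robot covers v_R·T_r = 1.5500·0.1000 = 0.1550 m before braking
braking distance = 1.5500²/(2·3.0000) = 0.4004 m
human over T_r+T_s: 0.0000·(0.1000+0.5167) = 0.0000 m
margins: 0.0200+0.0400+0.0200 = 0.0800 m
sum ≈ 0.1550+0.4004+0.0000+0.0800 ≈ 0.6354 m = S ✓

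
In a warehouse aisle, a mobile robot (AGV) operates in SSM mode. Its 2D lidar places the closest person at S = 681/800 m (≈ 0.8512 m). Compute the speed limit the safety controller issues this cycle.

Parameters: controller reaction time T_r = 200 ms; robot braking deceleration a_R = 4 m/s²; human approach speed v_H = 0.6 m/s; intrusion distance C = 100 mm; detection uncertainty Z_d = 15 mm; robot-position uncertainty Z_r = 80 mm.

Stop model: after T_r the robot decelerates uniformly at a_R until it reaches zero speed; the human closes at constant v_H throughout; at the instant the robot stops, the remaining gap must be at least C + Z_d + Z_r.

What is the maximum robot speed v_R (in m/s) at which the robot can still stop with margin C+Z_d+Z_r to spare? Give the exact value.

v_R_max = 11/10 m/s = 1.1000 m/s

at the boundary: (1/8)·v² + (7/20)·v + (-429/800) = 0
  disc = (7/20)² − 4·(1/8)·(-429/800) = 25/64 ; √disc = 5/8
  v_R = (−(7/20) + 5/8) / (2·(1/8)) = 11/10 m/s
check:
T_s = v_R/a_R = (11/10)/4 = 0.2750 s
robot in T_r: 1.1000·0.2000 = 0.2200 m
robot under decel: 1.1000²/(2·4.0000) = 0.1512 m
human over T_r+T_s: 0.6000·(0.2000+0.2750) = 0.2850 m
C+Z_d+Z_r = 0.1000+0.0150+0.0800 = 0.1950 m
sum ≈ 0.2200+0.1512+0.2850+0.1950 ≈ 0.8512 m = S ✓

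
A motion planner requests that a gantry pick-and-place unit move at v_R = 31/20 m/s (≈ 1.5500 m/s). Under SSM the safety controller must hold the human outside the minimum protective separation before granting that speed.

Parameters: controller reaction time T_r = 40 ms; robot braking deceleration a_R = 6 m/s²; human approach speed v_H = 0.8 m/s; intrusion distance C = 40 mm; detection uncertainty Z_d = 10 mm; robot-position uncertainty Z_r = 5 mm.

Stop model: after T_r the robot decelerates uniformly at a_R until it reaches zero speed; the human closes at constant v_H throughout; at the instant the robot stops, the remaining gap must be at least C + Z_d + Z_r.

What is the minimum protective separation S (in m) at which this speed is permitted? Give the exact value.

S_min = 4447/8000 m = 0.5559 m

T_s = v_R/a_R = (31/20)/6 = 0.2583 s
robot in T_r: 1.5500·0.0400 = 0.0620 m
braking distance = 1.5500²/(2·6.0000) = 0.2002 m
human over T_r+T_s: 0.8000·(0.0400+0.2583) = 0.2387 m
residual clearance needed = 0.0400+0.0100+0.0050 = 0.0550 m
S_min ≈ 0.0620+0.2002+0.2387+0.0550  ⇒  S_min = 4447/8000 m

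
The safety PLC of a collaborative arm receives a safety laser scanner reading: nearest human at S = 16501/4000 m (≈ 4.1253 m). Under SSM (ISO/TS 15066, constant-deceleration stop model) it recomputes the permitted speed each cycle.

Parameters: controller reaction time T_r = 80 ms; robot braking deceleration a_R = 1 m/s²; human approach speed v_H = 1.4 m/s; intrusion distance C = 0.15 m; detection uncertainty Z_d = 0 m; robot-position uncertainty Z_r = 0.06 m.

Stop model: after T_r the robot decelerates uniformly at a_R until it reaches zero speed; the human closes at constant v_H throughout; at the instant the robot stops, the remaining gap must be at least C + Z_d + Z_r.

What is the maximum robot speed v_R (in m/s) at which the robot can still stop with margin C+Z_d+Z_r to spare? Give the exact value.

v_R_max = 33/20 m/s = 1.6500 m/s

quadratic (1/2)·v² + (37/25)·v + (-15213/4000) = 0
  disc = (37/25)² − 4·(1/2)·(-15213/4000) = 97969/10000 ; √disc = 313/100
  v_R = (−(37/25) + 313/100) / (2·(1/2)) = 33/20 m/s
check:
braking lasts T_s = (33/20)/1 = 1.6500 s
reaction-phase robot travel = 1.6500·0.0800 = 0.1320 m
robot under decel: 1.6500²/(2·1.0000) = 1.3613 m
human over T_r+T_s: 1.4000·(0.0800+1.6500) = 2.4220 m
residual clearance needed = 0.1500+0.0000+0.0600 = 0.2100 m
sum ≈ 0.1320+1.3613+2.4220+0.2100 ≈ 4.1253 m = S ✓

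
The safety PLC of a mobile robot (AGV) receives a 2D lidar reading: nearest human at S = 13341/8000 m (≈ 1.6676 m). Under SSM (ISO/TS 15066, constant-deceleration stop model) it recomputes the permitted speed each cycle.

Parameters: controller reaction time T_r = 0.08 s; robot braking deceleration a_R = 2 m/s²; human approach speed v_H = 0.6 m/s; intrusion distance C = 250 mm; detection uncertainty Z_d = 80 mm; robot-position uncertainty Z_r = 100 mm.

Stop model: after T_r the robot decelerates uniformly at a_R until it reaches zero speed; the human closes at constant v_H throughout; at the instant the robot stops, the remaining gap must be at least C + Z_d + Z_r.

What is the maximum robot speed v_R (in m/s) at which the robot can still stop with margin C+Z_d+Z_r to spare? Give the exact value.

v_R_max = 31/20 m/s = 1.5500 m/s

collect terms ⇒ (1/4)·v_R² + (19/50)·v_R + (-9517/8000) = 0
  disc = (19/50)² − 4·(1/4)·(-9517/8000) = 53361/40000 ; √disc = 231/200
  v_R = (−(19/50) + 231/200) / (2·(1/4)) = 31/20 m/s
check:
stop time T_s = (31/20)/2 = 0.7750 s
robot covers v_R·T_r = 1.5500·0.0800 = 0.1240 m before braking
braking distance = 1.5500²/(2·2.0000) = 0.6006 m
human over T_r+T_s: 0.6000·(0.0800+0.7750) = 0.5130 m
margins: 0.2500+0.0800+0.1000 = 0.4300 m
sum ≈ 0.1240+0.6006+0.5130+0.4300 ≈ 1.6676 m = S ✓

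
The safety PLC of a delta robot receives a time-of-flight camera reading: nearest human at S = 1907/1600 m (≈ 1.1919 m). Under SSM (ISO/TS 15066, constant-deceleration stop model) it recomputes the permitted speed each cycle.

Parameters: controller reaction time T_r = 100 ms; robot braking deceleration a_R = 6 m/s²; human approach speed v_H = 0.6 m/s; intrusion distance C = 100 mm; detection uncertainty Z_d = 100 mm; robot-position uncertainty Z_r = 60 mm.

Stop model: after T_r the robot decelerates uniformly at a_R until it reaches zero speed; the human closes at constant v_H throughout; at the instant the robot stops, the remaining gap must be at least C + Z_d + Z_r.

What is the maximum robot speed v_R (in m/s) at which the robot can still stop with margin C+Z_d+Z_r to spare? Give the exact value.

collect terms ⇒ (1/12)·v_R² + (1/5)·v_R + (-279/320) = 0
  disc = (1/5)² − 4·(1/12)·(-279/320) = 529/1600 ; √disc = 23/40
  v_R = (−(1/5) + 23/40) / (2·(1/12)) = 9/4 m/s
check:
braking lasts T_s = (9/4)/6 = 0.3750 s
robot covers v_R·T_r = 2.2500·0.1000 = 0.2250 m before braking
robot covers 2.2500·0.3750 − ½·6.0000·0.3750² = 0.4219 m while stopping
human closes 0.6000·0.4750 = 0.2850 m
margins: 0.1000+0.1000+0.0600 = 0.2600 m
sum ≈ 0.2250+0.4219+0.2850+0.2600 ≈ 1.1919 m = S ✓

v_R_max = 9/4 m/s = 2.2500 m/s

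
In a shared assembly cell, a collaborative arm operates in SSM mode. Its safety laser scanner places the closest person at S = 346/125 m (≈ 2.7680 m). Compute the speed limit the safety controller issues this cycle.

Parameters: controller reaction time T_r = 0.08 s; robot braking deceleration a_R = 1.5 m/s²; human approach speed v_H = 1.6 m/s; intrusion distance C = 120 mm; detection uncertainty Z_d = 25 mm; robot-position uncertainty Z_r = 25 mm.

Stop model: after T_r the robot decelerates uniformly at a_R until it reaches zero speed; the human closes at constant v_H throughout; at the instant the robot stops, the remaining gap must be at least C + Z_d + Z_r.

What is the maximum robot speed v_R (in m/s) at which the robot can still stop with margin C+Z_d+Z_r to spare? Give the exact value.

collect terms ⇒ (1/3)·v_R² + (86/75)·v_R + (-247/100) = 0
  disc = (86/75)² − 4·(1/3)·(-247/100) = 25921/5625 ; √disc = 161/75
  v_R = (−(86/75) + 161/75) / (2·(1/3)) = 3/2 m/s
check:
T_s = v_R/a_R = (3/2)/(3/2) = 1.0000 s
robot in T_r: 1.5000·0.0800 = 0.1200 m
robot covers 1.5000·1.0000 − ½·1.5000·1.0000² = 0.7500 m while stopping
human closes 1.6000·1.0800 = 1.7280 m
C+Z_d+Z_r = 0.1200+0.0250+0.0250 = 0.1700 m
sum ≈ 0.1200+0.7500+1.7280+0.1700 ≈ 2.7680 m = S ✓

v_R_max = 3/2 m/s = 1.5000 m/s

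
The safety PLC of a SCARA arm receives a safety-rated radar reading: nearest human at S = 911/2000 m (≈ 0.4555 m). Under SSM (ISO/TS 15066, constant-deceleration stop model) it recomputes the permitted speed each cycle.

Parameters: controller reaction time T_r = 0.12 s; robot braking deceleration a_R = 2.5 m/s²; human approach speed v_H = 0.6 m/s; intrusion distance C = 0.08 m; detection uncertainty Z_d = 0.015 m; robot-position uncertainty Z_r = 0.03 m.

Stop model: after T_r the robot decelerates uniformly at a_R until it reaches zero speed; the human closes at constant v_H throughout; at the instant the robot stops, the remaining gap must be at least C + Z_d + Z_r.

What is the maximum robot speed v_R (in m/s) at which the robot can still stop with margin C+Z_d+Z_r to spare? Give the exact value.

at the boundary: (1/5)·v² + (9/25)·v + (-517/2000) = 0
  disc = (9/25)² − 4·(1/5)·(-517/2000) = 841/2500 ; √disc = 29/50
  v_R = (−(9/25) + 29/50) / (2·(1/5)) = 11/20 m/s
check:
T_s = v_R/a_R = (11/20)/(5/2) = 0.2200 s
robot covers v_R·T_r = 0.5500·0.1200 = 0.0660 m before braking
robot under decel: 0.5500²/(2·2.5000) = 0.0605 m
human over T_r+T_s: 0.6000·(0.1200+0.2200) = 0.2040 m
C+Z_d+Z_r = 0.0800+0.0150+0.0300 = 0.1250 m
sum ≈ 0.0660+0.0605+0.2040+0.1250 ≈ 0.4555 m = S ✓

v_R_max = 11/20 m/s = 0.5500 m/s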